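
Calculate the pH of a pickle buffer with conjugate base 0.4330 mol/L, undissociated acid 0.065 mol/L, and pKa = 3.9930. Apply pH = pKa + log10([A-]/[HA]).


ratio = [A-] / [HA] = 0.4330 / 0.065 = 6.6615
log10(ratio) = 0.8236
pH = pKa + log10(ratio) = 3.9930 + 0.8236 = 4.8166


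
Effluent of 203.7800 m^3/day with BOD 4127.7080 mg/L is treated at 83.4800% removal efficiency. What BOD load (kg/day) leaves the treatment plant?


Load_in = volume * conc / 1000 = 203.7800 * 4127.7080 / 1000 = 841.1443 kg/day
Removed = Load_in * eff / 100 = 841.1443 * 83.4800 / 100 = 702.1873 kg/day
Load_out = Load_in - Removed = 841.1443 - 702.1873 = 138.9570 kg/day


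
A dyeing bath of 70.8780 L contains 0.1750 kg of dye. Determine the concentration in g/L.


Formula: Conc = dye_mass(kg) / volume(L) * 1000
Substituting: Conc = 0.1750 / 70.8780 * 1000
Result: 2.4690 g/L


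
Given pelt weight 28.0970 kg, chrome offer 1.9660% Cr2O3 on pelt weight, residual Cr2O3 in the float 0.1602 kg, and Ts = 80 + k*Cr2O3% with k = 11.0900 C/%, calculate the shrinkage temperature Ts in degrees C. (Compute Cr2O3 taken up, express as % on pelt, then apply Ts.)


Offered = pelt * offer_pct / 100 = 28.0970 * 1.9660 / 100 = 0.5524 kg
Uptake = offered - residual = 0.5524 - 0.1602 = 0.3922 kg
Cr2O3% on pelt = uptake / pelt * 100 = 0.3922 / 28.0970 * 100 = 1.3958 %
Ts = 80 + k * Cr2O3% = 80 + 11.0900 * 1.3958 = 95.4798 C


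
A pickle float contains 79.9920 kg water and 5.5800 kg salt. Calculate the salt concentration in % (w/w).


Formula: Conc = salt / (water + salt) * 100
Substituting: Conc = 5.5800 / (79.9920 + 5.5800) * 100
Result: 6.5208 %


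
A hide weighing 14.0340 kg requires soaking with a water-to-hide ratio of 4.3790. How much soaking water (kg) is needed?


Formula: Water = hide_weight * ratio
Substituting: Water = 14.0340 * 4.3790
Result: 61.4549 kg


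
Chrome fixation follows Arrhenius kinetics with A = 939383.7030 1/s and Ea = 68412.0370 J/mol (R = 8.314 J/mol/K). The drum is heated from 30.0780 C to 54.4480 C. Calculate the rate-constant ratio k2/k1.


T1 = 30.0780 + 273.15 = 303.2280 K; T2 = 54.4480 + 273.15 = 327.5980 K
k1 = A * exp(-Ea/(R*T1)) = 939383.7030 * exp(-68412.0370/(8.314*303.2280)) = 1.5404e-06 1/s
k2 = A * exp(-Ea/(R*T2)) = 939383.7030 * exp(-68412.0370/(8.314*327.5980)) = 1.1597e-05 1/s
k2/k1 = 1.1597e-05 / 1.5404e-06 = 7.5284


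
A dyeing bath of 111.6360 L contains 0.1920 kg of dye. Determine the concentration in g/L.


Formula: Conc = dye_mass(kg) / volume(L) * 1000
Substituting: Conc = 0.1920 / 111.6360 * 1000
Result: 1.7199 g/L


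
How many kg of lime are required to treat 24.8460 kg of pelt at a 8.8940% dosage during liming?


Formula: Lime = substrate * pct / 100
Substituting: Lime = 24.8460 * 8.8940 / 100
Result: 2.2098 kg


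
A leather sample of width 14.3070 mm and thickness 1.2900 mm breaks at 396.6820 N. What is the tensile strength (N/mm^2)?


Formula: TS = force / (width * thickness)
Substituting: TS = 396.6820 / (14.3070 * 1.2900)
Result: 21.4934 N/mm^2


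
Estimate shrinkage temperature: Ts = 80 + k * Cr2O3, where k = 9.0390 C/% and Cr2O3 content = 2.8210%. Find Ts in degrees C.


Formula: Ts = 80 + k * Cr2O3
Substituting: Ts = 80 + 9.0390 * 2.8210
Result: 105.4990 C


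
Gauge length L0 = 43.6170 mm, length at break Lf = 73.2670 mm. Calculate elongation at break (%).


Formula: Elongation = (Lf - L0) / L0 * 100
Substituting: Elongation = (73.2670 - 43.6170) / 43.6170 * 100
Result: 67.9781 %


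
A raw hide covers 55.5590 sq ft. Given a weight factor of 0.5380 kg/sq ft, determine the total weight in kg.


Formula: Weight = area * weight_per_sqft
Substituting: Weight = 55.5590 * 0.5380
Result: 29.8907 kg


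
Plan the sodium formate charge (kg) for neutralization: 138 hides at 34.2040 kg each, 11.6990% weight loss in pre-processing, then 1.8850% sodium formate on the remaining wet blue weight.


Total_raw = N * avg_wt = 138 * 34.2040 = 4720.1520 kg
Substrate = Total_raw * (1 - loss/100) = 4720.1520 * (1 - 11.6990/100) = 4167.9414 kg
Neutralizer = Substrate * pct / 100 = 4167.9414 * 1.8850 / 100 = 78.5657 kg


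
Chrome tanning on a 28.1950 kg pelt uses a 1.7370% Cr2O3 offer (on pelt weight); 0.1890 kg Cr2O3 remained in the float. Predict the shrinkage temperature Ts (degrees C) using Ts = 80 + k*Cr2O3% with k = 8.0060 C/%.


Offered = pelt * offer_pct / 100 = 28.1950 * 1.7370 / 100 = 0.4897 kg
Uptake = offered - residual = 0.4897 - 0.1890 = 0.3007 kg
Cr2O3% on pelt = uptake / pelt * 100 = 0.3007 / 28.1950 * 100 = 1.0667 %
Ts = 80 + k * Cr2O3% = 80 + 8.0060 * 1.0667 = 88.5397 C


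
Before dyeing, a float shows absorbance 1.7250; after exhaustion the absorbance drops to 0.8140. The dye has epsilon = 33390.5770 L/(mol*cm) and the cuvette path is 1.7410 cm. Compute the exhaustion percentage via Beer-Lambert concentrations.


c_initial = A_i / (epsilon * l) = 1.7250 / (33390.5770 * 1.7410) = 2.9673e-05 mol/L
c_final = A_f / (epsilon * l) = 0.8140 / (33390.5770 * 1.7410) = 1.4002e-05 mol/L
Exhaustion = (c_initial - c_final) / c_initial * 100 = (2.9673e-05 - 1.4002e-05) / 2.9673e-05 * 100 = 52.8116 %


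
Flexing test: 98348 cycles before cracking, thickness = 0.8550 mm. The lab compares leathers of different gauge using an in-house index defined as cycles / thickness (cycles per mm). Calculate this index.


Formula: Index = cycles / thickness
Substituting: Index = 98348 / 0.8550
Result: 115026.9006 cycles/mm


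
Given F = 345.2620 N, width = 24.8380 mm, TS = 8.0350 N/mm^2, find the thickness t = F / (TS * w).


Formula: t = F / (TS * w)
Substituting: t = 345.2620 / (8.0350 * 24.8380)
Result: 1.7300 mm


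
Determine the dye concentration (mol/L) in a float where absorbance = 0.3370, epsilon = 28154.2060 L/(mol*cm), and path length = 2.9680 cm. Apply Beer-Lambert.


Formula: c = A / (epsilon * l)
Substituting: c = 0.3370 / (28154.2060 * 2.9680)
Result: 4.0329e-06 mol/L


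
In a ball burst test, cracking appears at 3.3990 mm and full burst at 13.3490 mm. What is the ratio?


Formula: Ratio = crack / burst
Substituting: Ratio = 3.3990 / 13.3490
Result: 0.2546


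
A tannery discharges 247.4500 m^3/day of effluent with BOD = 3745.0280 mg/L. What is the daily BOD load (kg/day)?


Formula: BOD_load = volume * conc / 1000
Substituting: BOD_load = 247.4500 * 3745.0280 / 1000
Result: 926.7072 kg/day


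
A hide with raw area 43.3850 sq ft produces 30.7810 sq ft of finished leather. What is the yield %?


Formula: Yield = finished / raw * 100
Substituting: Yield = 30.7810 / 43.3850 * 100
Result: 70.9485 %


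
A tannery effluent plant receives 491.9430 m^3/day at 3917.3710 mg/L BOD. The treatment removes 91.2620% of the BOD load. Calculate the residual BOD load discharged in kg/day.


Load_in = volume * conc / 1000 = 491.9430 * 3917.3710 / 1000 = 1927.1232 kg/day
Removed = Load_in * eff / 100 = 1927.1232 * 91.2620 / 100 = 1758.7312 kg/day
Load_out = Load_in - Removed = 1927.1232 - 1758.7312 = 168.3920 kg/day


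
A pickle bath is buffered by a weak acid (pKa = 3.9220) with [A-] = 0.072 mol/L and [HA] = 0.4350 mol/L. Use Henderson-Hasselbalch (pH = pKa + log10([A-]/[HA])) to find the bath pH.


ratio = [A-] / [HA] = 0.072 / 0.4350 = 0.1655
log10(ratio) = -0.7812
pH = pKa + log10(ratio) = 3.9220 - 0.7812 = 3.1408


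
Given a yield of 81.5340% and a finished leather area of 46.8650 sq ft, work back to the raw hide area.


Formula: raw = finished * 100 / yield
Substituting: raw = 46.8650 * 100 / 81.5340
Result: 57.4791 sq ft


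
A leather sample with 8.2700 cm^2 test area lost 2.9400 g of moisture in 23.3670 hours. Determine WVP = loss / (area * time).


Formula: WVP = loss / (area * time)
Substituting: WVP = 2.9400 / (8.2700 * 23.3670)
Result: 0.0152138 g/(cm^2*hr)


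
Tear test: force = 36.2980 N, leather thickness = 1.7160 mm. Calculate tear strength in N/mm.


Formula: Tear strength = force / thickness
Substituting: Tear strength = 36.2980 / 1.7160
Result: 21.1527 N/mm


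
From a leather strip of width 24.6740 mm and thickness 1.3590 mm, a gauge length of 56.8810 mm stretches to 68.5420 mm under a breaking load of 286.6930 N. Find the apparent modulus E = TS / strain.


TS = F / (w * t) = 286.6930 / (24.6740 * 1.3590) = 8.5498 N/mm^2
strain = (Lf - L0) / L0 = (68.5420 - 56.8810) / 56.8810 = 0.2050
E = TS / strain = 8.5498 / 0.2050 = 41.7051 N/mm^2


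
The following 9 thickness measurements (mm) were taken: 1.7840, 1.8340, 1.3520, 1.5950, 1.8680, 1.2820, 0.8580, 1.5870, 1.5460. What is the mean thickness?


Formula: Average = sum / n
Substituting: Average = 13.7060 / 9
Result: 1.5229 mm


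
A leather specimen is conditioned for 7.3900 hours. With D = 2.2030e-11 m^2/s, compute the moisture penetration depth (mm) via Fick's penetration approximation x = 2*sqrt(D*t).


t = 7.3900 hr * 3600 = 26604.0000 s
D * t = 2.2030e-11 * 26604.0000 = 5.8609e-07
x = 2 * sqrt(D*t) = 2 * sqrt(5.8609e-07) = 0.00153113 m = 1.5311 mm


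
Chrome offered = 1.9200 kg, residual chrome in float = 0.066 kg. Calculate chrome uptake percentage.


Formula: Uptake = (offered - residual) / offered * 100
Substituting: Uptake = (1.9200 - 0.066) / 1.9200 * 100
Result: 96.5625 %


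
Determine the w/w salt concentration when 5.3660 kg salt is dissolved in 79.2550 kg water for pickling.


Formula: Conc = salt / (water + salt) * 100
Substituting: Conc = 5.3660 / (79.2550 + 5.3660) * 100
Result: 6.3412 %


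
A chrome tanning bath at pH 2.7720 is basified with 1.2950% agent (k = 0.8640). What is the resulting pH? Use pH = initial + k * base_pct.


Formula: pH_final = pH_initial + k * base_pct
Substituting: pH_final = 2.7720 + 0.8640 * 1.2950
Result: 3.8909


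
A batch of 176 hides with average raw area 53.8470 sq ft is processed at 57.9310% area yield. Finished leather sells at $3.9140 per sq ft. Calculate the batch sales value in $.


Raw_total = N * avg_area = 176 * 53.8470 = 9477.0720 sq ft
Finished = Raw_total * yield / 100 = 9477.0720 * 57.9310 / 100 = 5490.1626 sq ft
Value = Finished * price = 5490.1626 * 3.9140 = 21488.4963 $


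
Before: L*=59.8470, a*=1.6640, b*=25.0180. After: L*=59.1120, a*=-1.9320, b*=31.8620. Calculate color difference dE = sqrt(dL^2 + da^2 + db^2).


dL = -0.7350, da = -3.5960, db = 6.8440
dE = sqrt((-0.7350)^2 + (-3.5960)^2 + 6.8440^2) = 7.7661


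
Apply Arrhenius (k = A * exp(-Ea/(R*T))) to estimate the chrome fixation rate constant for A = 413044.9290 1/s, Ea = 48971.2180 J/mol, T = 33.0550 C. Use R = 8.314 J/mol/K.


T_K = T_C + 273.15 = 33.0550 + 273.15 = 306.2050 K
exponent = -Ea / (R * T_K) = -48971.2180 / (8.314 * 306.2050) = -19.2362
k = A * exp(exponent) = 413044.9290 * exp(-19.2362) = 0.0018274 1/s


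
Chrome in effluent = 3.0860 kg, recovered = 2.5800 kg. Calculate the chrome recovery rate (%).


Formula: Recovery = recovered / input * 100
Substituting: Recovery = 2.5800 / 3.0860 * 100
Result: 83.6034 %


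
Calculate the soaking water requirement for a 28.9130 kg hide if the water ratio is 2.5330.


Formula: Water = hide_weight * ratio
Substituting: Water = 28.9130 * 2.5330
Result: 73.2366 kg


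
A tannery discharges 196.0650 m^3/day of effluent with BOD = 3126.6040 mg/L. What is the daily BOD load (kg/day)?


Formula: BOD_load = volume * conc / 1000
Substituting: BOD_load = 196.0650 * 3126.6040 / 1000
Result: 613.0176 kg/day


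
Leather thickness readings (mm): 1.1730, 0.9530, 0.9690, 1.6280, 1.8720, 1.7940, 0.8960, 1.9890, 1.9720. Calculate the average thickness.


Formula: Average = sum / n
Substituting: Average = 13.2460 / 9
Result: 1.4718 mm


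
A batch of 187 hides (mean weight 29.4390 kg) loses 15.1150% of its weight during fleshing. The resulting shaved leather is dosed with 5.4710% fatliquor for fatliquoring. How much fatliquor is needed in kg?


Total_raw = N * avg_wt = 187 * 29.4390 = 5505.0930 kg
Substrate = Total_raw * (1 - loss/100) = 5505.0930 * (1 - 15.1150/100) = 4672.9982 kg
Fat = Substrate * pct / 100 = 4672.9982 * 5.4710 / 100 = 255.6597 kg


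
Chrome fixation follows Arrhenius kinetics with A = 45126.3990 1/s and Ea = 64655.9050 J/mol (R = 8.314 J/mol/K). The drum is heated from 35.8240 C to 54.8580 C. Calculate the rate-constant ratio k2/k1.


T1 = 35.8240 + 273.15 = 308.9740 K; T2 = 54.8580 + 273.15 = 328.0080 K
k1 = A * exp(-Ea/(R*T1)) = 45126.3990 * exp(-64655.9050/(8.314*308.9740)) = 5.2895e-07 1/s
k2 = A * exp(-Ea/(R*T2)) = 45126.3990 * exp(-64655.9050/(8.314*328.0080)) = 2.2789e-06 1/s
k2/k1 = 2.2789e-06 / 5.2895e-07 = 4.3084


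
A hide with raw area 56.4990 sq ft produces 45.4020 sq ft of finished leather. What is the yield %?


Formula: Yield = finished / raw * 100
Substituting: Yield = 45.4020 / 56.4990 * 100
Result: 80.3589 %


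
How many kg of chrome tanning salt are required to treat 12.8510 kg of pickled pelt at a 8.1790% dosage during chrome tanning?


Formula: Chrome = substrate * pct / 100
Substituting: Chrome = 12.8510 * 8.1790 / 100
Result: 1.0511 kg


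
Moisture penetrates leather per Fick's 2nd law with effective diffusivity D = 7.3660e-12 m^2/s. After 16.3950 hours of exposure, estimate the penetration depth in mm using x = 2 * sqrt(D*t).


t = 16.3950 hr * 3600 = 59022.0000 s
D * t = 7.3660e-12 * 59022.0000 = 4.3476e-07
x = 2 * sqrt(D*t) = 2 * sqrt(4.3476e-07) = 0.00131872 m = 1.3187 mm


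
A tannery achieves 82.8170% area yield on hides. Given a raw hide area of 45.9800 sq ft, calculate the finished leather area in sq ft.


Formula: finished = raw * yield / 100
Substituting: finished = 45.9800 * 82.8170 / 100
Result: 38.0793 sq ft


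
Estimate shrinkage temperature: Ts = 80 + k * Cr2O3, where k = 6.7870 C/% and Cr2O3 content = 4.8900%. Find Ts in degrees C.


Formula: Ts = 80 + k * Cr2O3
Substituting: Ts = 80 + 6.7870 * 4.8900
Result: 113.1884 C


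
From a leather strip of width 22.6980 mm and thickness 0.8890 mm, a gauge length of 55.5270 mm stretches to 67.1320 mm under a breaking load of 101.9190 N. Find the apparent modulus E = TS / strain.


TS = F / (w * t) = 101.9190 / (22.6980 * 0.8890) = 5.0509 N/mm^2
strain = (Lf - L0) / L0 = (67.1320 - 55.5270) / 55.5270 = 0.2090
E = TS / strain = 5.0509 / 0.2090 = 24.1671 N/mm^2


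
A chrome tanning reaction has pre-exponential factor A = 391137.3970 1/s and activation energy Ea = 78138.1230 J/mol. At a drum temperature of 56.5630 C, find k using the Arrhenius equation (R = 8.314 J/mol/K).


T_K = T_C + 273.15 = 56.5630 + 273.15 = 329.7130 K
exponent = -Ea / (R * T_K) = -78138.1230 / (8.314 * 329.7130) = -28.5047
k = A * exp(exponent) = 391137.3970 * exp(-28.5047) = 1.6326e-07 1/s


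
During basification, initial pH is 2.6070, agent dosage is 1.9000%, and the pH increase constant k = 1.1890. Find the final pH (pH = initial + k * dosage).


Formula: pH_final = pH_initial + k * base_pct
Substituting: pH_final = 2.6070 + 1.1890 * 1.9000
Result: 4.8661


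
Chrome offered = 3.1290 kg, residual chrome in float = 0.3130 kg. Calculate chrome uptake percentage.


Formula: Uptake = (offered - residual) / offered * 100
Substituting: Uptake = (3.1290 - 0.3130) / 3.1290 * 100
Result: 89.9968 %


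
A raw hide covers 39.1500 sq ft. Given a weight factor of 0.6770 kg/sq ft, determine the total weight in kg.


Formula: Weight = area * weight_per_sqft
Substituting: Weight = 39.1500 * 0.6770
Result: 26.5046 kg


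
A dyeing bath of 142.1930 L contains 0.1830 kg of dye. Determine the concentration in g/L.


Formula: Conc = dye_mass(kg) / volume(L) * 1000
Substituting: Conc = 0.1830 / 142.1930 * 1000
Result: 1.2870 g/L


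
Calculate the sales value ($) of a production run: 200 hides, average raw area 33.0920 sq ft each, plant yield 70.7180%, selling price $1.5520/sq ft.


Raw_total = N * avg_area = 200 * 33.0920 = 6618.4000 sq ft
Finished = Raw_total * yield / 100 = 6618.4000 * 70.7180 / 100 = 4680.4001 sq ft
Value = Finished * price = 4680.4001 * 1.5520 = 7263.9810 $


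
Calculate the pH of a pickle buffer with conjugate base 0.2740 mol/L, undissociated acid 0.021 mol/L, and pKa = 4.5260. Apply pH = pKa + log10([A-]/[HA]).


ratio = [A-] / [HA] = 0.2740 / 0.021 = 13.0476
log10(ratio) = 1.1155
pH = pKa + log10(ratio) = 4.5260 + 1.1155 = 5.6415


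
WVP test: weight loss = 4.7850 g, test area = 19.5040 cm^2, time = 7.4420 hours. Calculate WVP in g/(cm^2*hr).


Formula: WVP = loss / (area * time)
Substituting: WVP = 4.7850 / (19.5040 * 7.4420)
Result: 0.0329662 g/(cm^2*hr)


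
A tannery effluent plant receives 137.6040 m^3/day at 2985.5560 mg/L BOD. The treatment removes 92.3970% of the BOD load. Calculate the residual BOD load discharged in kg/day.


Load_in = volume * conc / 1000 = 137.6040 * 2985.5560 / 1000 = 410.8244 kg/day
Removed = Load_in * eff / 100 = 410.8244 * 92.3970 / 100 = 379.5895 kg/day
Load_out = Load_in - Removed = 410.8244 - 379.5895 = 31.2350 kg/day


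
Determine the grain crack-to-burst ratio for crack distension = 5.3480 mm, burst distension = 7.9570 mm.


Formula: Ratio = crack / burst
Substituting: Ratio = 5.3480 / 7.9570
Result: 0.6721


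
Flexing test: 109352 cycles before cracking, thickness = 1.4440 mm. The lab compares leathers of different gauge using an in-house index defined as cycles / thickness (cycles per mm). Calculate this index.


Formula: Index = cycles / thickness
Substituting: Index = 109352 / 1.4440
Result: 75728.5319 cycles/mm


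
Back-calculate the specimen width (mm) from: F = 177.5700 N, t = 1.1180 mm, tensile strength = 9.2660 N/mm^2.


Formula: w = F / (TS * t)
Substituting: w = 177.5700 / (9.2660 * 1.1180)
Result: 17.1410 mm


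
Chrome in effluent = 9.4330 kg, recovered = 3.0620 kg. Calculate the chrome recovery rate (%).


Formula: Recovery = recovered / input * 100
Substituting: Recovery = 3.0620 / 9.4330 * 100
Result: 32.4605 %


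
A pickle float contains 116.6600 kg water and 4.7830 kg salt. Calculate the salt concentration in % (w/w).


Formula: Conc = salt / (water + salt) * 100
Substituting: Conc = 4.7830 / (116.6600 + 4.7830) * 100
Result: 3.9385 %


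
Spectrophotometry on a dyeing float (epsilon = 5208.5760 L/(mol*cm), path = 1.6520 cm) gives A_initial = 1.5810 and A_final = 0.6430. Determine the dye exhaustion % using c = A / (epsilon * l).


c_initial = A_i / (epsilon * l) = 1.5810 / (5208.5760 * 1.6520) = 1.8374e-04 mol/L
c_final = A_f / (epsilon * l) = 0.6430 / (5208.5760 * 1.6520) = 7.4728e-05 mol/L
Exhaustion = (c_initial - c_final) / c_initial * 100 = (1.8374e-04 - 7.4728e-05) / 1.8374e-04 * 100 = 59.3295 %


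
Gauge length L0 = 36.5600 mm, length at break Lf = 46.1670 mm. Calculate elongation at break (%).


Formula: Elongation = (Lf - L0) / L0 * 100
Substituting: Elongation = (46.1670 - 36.5600) / 36.5600 * 100
Result: 26.2774 %


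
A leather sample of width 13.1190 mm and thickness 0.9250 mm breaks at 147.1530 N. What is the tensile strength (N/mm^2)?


Formula: TS = force / (width * thickness)
Substituting: TS = 147.1530 / (13.1190 * 0.9250)
Result: 12.1263 N/mm^2


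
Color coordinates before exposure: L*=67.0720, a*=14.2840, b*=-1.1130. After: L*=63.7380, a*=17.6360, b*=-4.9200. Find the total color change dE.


dL = -3.3340, da = 3.3520, db = -3.8070
dE = sqrt((-3.3340)^2 + 3.3520^2 + (-3.8070)^2) = 6.0700


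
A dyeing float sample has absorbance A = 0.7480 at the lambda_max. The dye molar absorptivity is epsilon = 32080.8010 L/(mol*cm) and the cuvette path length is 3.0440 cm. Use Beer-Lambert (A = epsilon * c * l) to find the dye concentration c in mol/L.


Formula: c = A / (epsilon * l)
Substituting: c = 0.7480 / (32080.8010 * 3.0440)
Result: 7.6597e-06 mol/L


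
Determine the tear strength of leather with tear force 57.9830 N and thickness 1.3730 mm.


Formula: Tear strength = force / thickness
Substituting: Tear strength = 57.9830 / 1.3730
Result: 42.2309 N/mm


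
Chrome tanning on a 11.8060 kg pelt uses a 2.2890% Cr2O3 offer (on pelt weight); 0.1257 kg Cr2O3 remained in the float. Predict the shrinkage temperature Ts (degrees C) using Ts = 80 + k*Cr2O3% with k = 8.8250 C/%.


Offered = pelt * offer_pct / 100 = 11.8060 * 2.2890 / 100 = 0.2702 kg
Uptake = offered - residual = 0.2702 - 0.1257 = 0.1445 kg
Cr2O3% on pelt = uptake / pelt * 100 = 0.1445 / 11.8060 * 100 = 1.2243 %
Ts = 80 + k * Cr2O3% = 80 + 8.8250 * 1.2243 = 90.8043 C


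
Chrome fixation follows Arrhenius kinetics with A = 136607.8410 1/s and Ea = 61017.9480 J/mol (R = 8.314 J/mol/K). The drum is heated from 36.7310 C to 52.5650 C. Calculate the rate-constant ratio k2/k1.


T1 = 36.7310 + 273.15 = 309.8810 K; T2 = 52.5650 + 273.15 = 325.7150 K
k1 = A * exp(-Ea/(R*T1)) = 136607.8410 * exp(-61017.9480/(8.314*309.8810)) = 7.0746e-06 1/s
k2 = A * exp(-Ea/(R*T2)) = 136607.8410 * exp(-61017.9480/(8.314*325.7150)) = 2.2373e-05 1/s
k2/k1 = 2.2373e-05 / 7.0746e-06 = 3.1624


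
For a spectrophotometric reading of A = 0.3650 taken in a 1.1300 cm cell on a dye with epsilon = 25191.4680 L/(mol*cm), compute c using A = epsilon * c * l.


Formula: c = A / (epsilon * l)
Substituting: c = 0.3650 / (25191.4680 * 1.1300)
Result: 1.2822e-05 mol/L


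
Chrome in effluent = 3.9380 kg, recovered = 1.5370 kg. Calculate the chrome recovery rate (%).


Formula: Recovery = recovered / input * 100
Substituting: Recovery = 1.5370 / 3.9380 * 100
Result: 39.0300 %


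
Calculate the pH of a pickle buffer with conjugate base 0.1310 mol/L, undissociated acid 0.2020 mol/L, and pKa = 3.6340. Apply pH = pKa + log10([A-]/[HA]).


ratio = [A-] / [HA] = 0.1310 / 0.2020 = 0.6485
log10(ratio) = -0.1881
pH = pKa + log10(ratio) = 3.6340 - 0.1881 = 3.4459


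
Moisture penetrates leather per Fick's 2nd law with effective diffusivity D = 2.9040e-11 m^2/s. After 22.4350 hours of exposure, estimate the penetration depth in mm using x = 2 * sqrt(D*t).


t = 22.4350 hr * 3600 = 80766.0000 s
D * t = 2.9040e-11 * 80766.0000 = 2.3454e-06
x = 2 * sqrt(D*t) = 2 * sqrt(2.3454e-06) = 0.00306297 m = 3.0630 mm


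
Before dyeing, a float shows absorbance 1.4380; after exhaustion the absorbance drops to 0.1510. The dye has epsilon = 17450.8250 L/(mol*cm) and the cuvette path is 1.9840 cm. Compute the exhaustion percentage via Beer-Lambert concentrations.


c_initial = A_i / (epsilon * l) = 1.4380 / (17450.8250 * 1.9840) = 4.1534e-05 mol/L
c_final = A_f / (epsilon * l) = 0.1510 / (17450.8250 * 1.9840) = 4.3613e-06 mol/L
Exhaustion = (c_initial - c_final) / c_initial * 100 = (4.1534e-05 - 4.3613e-06) / 4.1534e-05 * 100 = 89.4993 %


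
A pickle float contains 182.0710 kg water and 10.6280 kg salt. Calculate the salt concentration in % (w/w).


Formula: Conc = salt / (water + salt) * 100
Substituting: Conc = 10.6280 / (182.0710 + 10.6280) * 100
Result: 5.5153 %


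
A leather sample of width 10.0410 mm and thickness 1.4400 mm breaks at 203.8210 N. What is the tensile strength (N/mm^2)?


Formula: TS = force / (width * thickness)
Substituting: TS = 203.8210 / (10.0410 * 1.4400)
Result: 14.0964 N/mm^2


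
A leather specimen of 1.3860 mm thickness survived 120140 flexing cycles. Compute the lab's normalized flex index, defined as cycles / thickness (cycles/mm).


Formula: Index = cycles / thickness
Substituting: Index = 120140 / 1.3860
Result: 86681.0967 cycles/mm


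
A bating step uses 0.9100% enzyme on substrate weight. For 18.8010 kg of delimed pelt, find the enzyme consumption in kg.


Formula: Enzyme = substrate * pct / 100
Substituting: Enzyme = 18.8010 * 0.9100 / 100
Result: 0.1711 kg


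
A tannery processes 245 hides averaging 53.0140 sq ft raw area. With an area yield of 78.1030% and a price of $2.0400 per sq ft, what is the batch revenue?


Raw_total = N * avg_area = 245 * 53.0140 = 12988.4300 sq ft
Finished = Raw_total * yield / 100 = 12988.4300 * 78.1030 / 100 = 10144.3535 sq ft
Value = Finished * price = 10144.3535 * 2.0400 = 20694.4811 $


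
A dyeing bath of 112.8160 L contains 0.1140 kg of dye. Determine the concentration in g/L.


Formula: Conc = dye_mass(kg) / volume(L) * 1000
Substituting: Conc = 0.1140 / 112.8160 * 1000
Result: 1.0105 g/L


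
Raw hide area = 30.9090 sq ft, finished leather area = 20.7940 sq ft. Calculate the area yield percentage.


Formula: Yield = finished / raw * 100
Substituting: Yield = 20.7940 / 30.9090 * 100
Result: 67.2749 %


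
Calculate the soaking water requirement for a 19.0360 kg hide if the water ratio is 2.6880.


Formula: Water = hide_weight * ratio
Substituting: Water = 19.0360 * 2.6880
Result: 51.1688 kg


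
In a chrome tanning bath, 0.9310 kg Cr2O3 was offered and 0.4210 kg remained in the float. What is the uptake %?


Formula: Uptake = (offered - residual) / offered * 100
Substituting: Uptake = (0.9310 - 0.4210) / 0.9310 * 100
Result: 54.7798 %


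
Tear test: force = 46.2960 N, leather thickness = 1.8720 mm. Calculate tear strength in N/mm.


Formula: Tear strength = force / thickness
Substituting: Tear strength = 46.2960 / 1.8720
Result: 24.7308 N/mm


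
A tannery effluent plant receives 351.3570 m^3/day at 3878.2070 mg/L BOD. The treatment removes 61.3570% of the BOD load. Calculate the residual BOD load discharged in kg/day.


Load_in = volume * conc / 1000 = 351.3570 * 3878.2070 / 1000 = 1362.6352 kg/day
Removed = Load_in * eff / 100 = 1362.6352 * 61.3570 / 100 = 836.0721 kg/day
Load_out = Load_in - Removed = 1362.6352 - 836.0721 = 526.5631 kg/day


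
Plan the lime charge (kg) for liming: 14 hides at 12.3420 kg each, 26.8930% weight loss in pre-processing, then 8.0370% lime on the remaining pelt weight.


Total_raw = N * avg_wt = 14 * 12.3420 = 172.7880 kg
Substrate = Total_raw * (1 - loss/100) = 172.7880 * (1 - 26.8930/100) = 126.3201 kg
Lime = Substrate * pct / 100 = 126.3201 * 8.0370 / 100 = 10.1523 kg


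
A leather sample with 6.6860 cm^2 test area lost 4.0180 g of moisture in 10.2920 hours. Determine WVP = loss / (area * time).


Formula: WVP = loss / (area * time)
Substituting: WVP = 4.0180 / (6.6860 * 10.2920)
Result: 0.0583907 g/(cm^2*hr)


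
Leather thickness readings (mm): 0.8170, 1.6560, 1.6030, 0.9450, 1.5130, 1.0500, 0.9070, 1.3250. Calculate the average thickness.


Formula: Average = sum / n
Substituting: Average = 9.8160 / 8
Result: 1.2270 mm


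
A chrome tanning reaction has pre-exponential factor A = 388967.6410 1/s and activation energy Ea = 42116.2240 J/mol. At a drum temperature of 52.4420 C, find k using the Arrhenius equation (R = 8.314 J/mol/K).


T_K = T_C + 273.15 = 52.4420 + 273.15 = 325.5920 K
exponent = -Ea / (R * T_K) = -42116.2240 / (8.314 * 325.5920) = -15.5584
k = A * exp(exponent) = 388967.6410 * exp(-15.5584) = 0.0680729 1/s


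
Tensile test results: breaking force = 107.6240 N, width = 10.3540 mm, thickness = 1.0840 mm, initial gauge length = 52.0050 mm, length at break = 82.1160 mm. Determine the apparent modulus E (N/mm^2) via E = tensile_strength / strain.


TS = F / (w * t) = 107.6240 / (10.3540 * 1.0840) = 9.5890 N/mm^2
strain = (Lf - L0) / L0 = (82.1160 - 52.0050) / 52.0050 = 0.5790
E = TS / strain = 9.5890 / 0.5790 = 16.5612 N/mm^2


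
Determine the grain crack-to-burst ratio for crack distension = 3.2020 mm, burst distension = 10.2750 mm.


Formula: Ratio = crack / burst
Substituting: Ratio = 3.2020 / 10.2750
Result: 0.3116


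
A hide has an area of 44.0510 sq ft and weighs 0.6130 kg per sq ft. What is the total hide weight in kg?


Formula: Weight = area * weight_per_sqft
Substituting: Weight = 44.0510 * 0.6130
Result: 27.0033 kg


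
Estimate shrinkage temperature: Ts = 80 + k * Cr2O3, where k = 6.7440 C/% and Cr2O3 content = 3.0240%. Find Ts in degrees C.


Formula: Ts = 80 + k * Cr2O3
Substituting: Ts = 80 + 6.7440 * 3.0240
Result: 100.3939 C


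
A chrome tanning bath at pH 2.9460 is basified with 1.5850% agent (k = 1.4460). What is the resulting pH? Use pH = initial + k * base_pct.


Formula: pH_final = pH_initial + k * base_pct
Substituting: pH_final = 2.9460 + 1.4460 * 1.5850
Result: 5.2379


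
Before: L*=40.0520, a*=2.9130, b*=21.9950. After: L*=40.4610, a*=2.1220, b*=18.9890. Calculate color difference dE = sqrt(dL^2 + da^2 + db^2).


dL = 0.4090, da = -0.7910, db = -3.0060
dE = sqrt(0.4090^2 + (-0.7910)^2 + (-3.0060)^2) = 3.1351


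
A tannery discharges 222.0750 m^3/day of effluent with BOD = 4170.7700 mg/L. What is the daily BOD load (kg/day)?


Formula: BOD_load = volume * conc / 1000
Substituting: BOD_load = 222.0750 * 4170.7700 / 1000
Result: 926.2237 kg/day


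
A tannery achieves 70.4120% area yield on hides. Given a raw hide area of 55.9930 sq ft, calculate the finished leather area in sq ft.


Formula: finished = raw * yield / 100
Substituting: finished = 55.9930 * 70.4120 / 100
Result: 39.4258 sq ft


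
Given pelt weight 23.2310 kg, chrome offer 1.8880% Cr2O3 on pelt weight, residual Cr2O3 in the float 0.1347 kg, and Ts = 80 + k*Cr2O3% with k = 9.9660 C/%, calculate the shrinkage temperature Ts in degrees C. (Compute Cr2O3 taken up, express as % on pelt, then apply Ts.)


Offered = pelt * offer_pct / 100 = 23.2310 * 1.8880 / 100 = 0.4386 kg
Uptake = offered - residual = 0.4386 - 0.1347 = 0.3039 kg
Cr2O3% on pelt = uptake / pelt * 100 = 0.3039 / 23.2310 * 100 = 1.3082 %
Ts = 80 + k * Cr2O3% = 80 + 9.9660 * 1.3082 = 93.0372 C


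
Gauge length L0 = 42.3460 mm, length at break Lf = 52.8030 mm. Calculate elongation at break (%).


Formula: Elongation = (Lf - L0) / L0 * 100
Substituting: Elongation = (52.8030 - 42.3460) / 42.3460 * 100
Result: 24.6942 %


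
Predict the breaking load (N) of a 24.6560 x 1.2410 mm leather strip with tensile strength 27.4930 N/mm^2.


Formula: F = TS * w * t
Substituting: F = 27.4930 * 24.6560 * 1.2410
Result: 841.2335 N


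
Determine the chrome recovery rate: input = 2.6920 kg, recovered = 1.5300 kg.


Formula: Recovery = recovered / input * 100
Substituting: Recovery = 1.5300 / 2.6920 * 100
Result: 56.8351 %


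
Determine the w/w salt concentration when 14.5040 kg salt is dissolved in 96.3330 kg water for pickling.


Formula: Conc = salt / (water + salt) * 100
Substituting: Conc = 14.5040 / (96.3330 + 14.5040) * 100
Result: 13.0859 %


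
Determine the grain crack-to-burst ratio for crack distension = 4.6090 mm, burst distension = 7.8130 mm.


Formula: Ratio = crack / burst
Substituting: Ratio = 4.6090 / 7.8130
Result: 0.5899


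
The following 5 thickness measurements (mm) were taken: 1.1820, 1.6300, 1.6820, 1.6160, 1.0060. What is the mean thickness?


Formula: Average = sum / n
Substituting: Average = 7.1160 / 5
Result: 1.4232 mm


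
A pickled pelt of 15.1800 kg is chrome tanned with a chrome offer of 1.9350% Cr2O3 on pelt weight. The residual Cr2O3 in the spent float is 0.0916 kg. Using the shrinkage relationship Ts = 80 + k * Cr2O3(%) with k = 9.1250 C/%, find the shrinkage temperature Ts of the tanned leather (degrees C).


Offered = pelt * offer_pct / 100 = 15.1800 * 1.9350 / 100 = 0.2937 kg
Uptake = offered - residual = 0.2937 - 0.0916 = 0.2021 kg
Cr2O3% on pelt = uptake / pelt * 100 = 0.2021 / 15.1800 * 100 = 1.3316 %
Ts = 80 + k * Cr2O3% = 80 + 9.1250 * 1.3316 = 92.1506 C


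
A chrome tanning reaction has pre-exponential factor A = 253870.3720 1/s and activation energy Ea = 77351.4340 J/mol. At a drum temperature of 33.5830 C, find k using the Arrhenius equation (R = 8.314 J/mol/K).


T_K = T_C + 273.15 = 33.5830 + 273.15 = 306.7330 K
exponent = -Ea / (R * T_K) = -77351.4340 / (8.314 * 306.7330) = -30.3318
k = A * exp(exponent) = 253870.3720 * exp(-30.3318) = 1.7049e-08 1/s


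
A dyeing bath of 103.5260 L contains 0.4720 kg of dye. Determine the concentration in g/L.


Formula: Conc = dye_mass(kg) / volume(L) * 1000
Substituting: Conc = 0.4720 / 103.5260 * 1000
Result: 4.5592 g/L


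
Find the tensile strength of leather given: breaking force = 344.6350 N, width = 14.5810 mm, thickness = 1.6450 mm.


Formula: TS = force / (width * thickness)
Substituting: TS = 344.6350 / (14.5810 * 1.6450)
Result: 14.3683 N/mm^2


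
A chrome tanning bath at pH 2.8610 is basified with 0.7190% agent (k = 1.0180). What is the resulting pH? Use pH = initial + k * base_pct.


Formula: pH_final = pH_initial + k * base_pct
Substituting: pH_final = 2.8610 + 1.0180 * 0.7190
Result: 3.5929


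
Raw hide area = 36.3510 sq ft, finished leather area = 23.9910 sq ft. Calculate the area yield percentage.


Formula: Yield = finished / raw * 100
Substituting: Yield = 23.9910 / 36.3510 * 100
Result: 65.9982 %


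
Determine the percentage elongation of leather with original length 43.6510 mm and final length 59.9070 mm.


Formula: Elongation = (Lf - L0) / L0 * 100
Substituting: Elongation = (59.9070 - 43.6510) / 43.6510 * 100
Result: 37.2408 %


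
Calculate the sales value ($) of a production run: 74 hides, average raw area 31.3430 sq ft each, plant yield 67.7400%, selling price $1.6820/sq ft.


Raw_total = N * avg_area = 74 * 31.3430 = 2319.3820 sq ft
Finished = Raw_total * yield / 100 = 2319.3820 * 67.7400 / 100 = 1571.1494 sq ft
Value = Finished * price = 1571.1494 * 1.6820 = 2642.6732 $


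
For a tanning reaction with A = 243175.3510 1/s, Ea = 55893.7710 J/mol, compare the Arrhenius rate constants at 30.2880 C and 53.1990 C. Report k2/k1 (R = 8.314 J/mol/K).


T1 = 30.2880 + 273.15 = 303.4380 K; T2 = 53.1990 + 273.15 = 326.3490 K
k1 = A * exp(-Ea/(R*T1)) = 243175.3510 * exp(-55893.7710/(8.314*303.4380)) = 5.8059e-05 1/s
k2 = A * exp(-Ea/(R*T2)) = 243175.3510 * exp(-55893.7710/(8.314*326.3490)) = 2.7503e-04 1/s
k2/k1 = 2.7503e-04 / 5.8059e-05 = 4.7370


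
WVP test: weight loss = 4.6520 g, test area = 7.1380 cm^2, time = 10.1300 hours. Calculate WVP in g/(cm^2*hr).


Formula: WVP = loss / (area * time)
Substituting: WVP = 4.6520 / (7.1380 * 10.1300)
Result: 0.0643359 g/(cm^2*hr)


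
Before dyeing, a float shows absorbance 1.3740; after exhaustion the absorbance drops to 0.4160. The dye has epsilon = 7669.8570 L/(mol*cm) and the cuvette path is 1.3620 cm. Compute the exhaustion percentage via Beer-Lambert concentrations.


c_initial = A_i / (epsilon * l) = 1.3740 / (7669.8570 * 1.3620) = 1.3153e-04 mol/L
c_final = A_f / (epsilon * l) = 0.4160 / (7669.8570 * 1.3620) = 3.9823e-05 mol/L
Exhaustion = (c_initial - c_final) / c_initial * 100 = (1.3153e-04 - 3.9823e-05) / 1.3153e-04 * 100 = 69.7234 %


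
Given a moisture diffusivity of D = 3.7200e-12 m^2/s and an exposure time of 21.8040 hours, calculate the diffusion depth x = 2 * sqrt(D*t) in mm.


t = 21.8040 hr * 3600 = 78494.4000 s
D * t = 3.7200e-12 * 78494.4000 = 2.9200e-07
x = 2 * sqrt(D*t) = 2 * sqrt(2.9200e-07) = 0.00108074 m = 1.0807 mm


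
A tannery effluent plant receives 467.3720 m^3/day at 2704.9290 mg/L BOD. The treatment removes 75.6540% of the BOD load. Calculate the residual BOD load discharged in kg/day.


Load_in = volume * conc / 1000 = 467.3720 * 2704.9290 / 1000 = 1264.2081 kg/day
Removed = Load_in * eff / 100 = 1264.2081 * 75.6540 / 100 = 956.4240 kg/day
Load_out = Load_in - Removed = 1264.2081 - 956.4240 = 307.7841 kg/day


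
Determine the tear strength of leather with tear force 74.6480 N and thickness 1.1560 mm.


Formula: Tear strength = force / thickness
Substituting: Tear strength = 74.6480 / 1.1560
Result: 64.5744 N/mm


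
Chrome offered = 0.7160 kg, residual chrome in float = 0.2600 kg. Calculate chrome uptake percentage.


Formula: Uptake = (offered - residual) / offered * 100
Substituting: Uptake = (0.7160 - 0.2600) / 0.7160 * 100
Result: 63.6872 %


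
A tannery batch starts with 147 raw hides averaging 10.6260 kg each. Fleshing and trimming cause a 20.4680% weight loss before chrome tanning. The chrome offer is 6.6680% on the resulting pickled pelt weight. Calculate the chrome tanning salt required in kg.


Total_raw = N * avg_wt = 147 * 10.6260 = 1562.0220 kg
Substrate = Total_raw * (1 - loss/100) = 1562.0220 * (1 - 20.4680/100) = 1242.3073 kg
Chrome = Substrate * pct / 100 = 1242.3073 * 6.6680 / 100 = 82.8371 kg


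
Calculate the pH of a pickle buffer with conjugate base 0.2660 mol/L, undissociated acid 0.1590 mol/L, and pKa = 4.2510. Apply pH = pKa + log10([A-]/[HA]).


ratio = [A-] / [HA] = 0.2660 / 0.1590 = 1.6730
log10(ratio) = 0.2235
pH = pKa + log10(ratio) = 4.2510 + 0.2235 = 4.4745


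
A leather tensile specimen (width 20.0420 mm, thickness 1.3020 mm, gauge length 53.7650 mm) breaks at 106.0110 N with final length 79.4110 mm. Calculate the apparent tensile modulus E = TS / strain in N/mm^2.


TS = F / (w * t) = 106.0110 / (20.0420 * 1.3020) = 4.0626 N/mm^2
strain = (Lf - L0) / L0 = (79.4110 - 53.7650) / 53.7650 = 0.4770
E = TS / strain = 4.0626 / 0.4770 = 8.5168 N/mm^2


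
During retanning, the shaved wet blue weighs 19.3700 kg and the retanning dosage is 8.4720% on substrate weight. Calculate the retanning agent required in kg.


Formula: Retan = substrate * pct / 100
Substituting: Retan = 19.3700 * 8.4720 / 100
Result: 1.6410 kg


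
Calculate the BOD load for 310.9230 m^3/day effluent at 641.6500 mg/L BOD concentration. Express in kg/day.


Formula: BOD_load = volume * conc / 1000
Substituting: BOD_load = 310.9230 * 641.6500 / 1000
Result: 199.5037 kg/day


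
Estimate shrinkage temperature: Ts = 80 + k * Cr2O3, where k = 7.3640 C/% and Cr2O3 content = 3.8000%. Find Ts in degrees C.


Formula: Ts = 80 + k * Cr2O3
Substituting: Ts = 80 + 7.3640 * 3.8000
Result: 107.9832 C


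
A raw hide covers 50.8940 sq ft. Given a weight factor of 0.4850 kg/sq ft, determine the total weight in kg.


Formula: Weight = area * weight_per_sqft
Substituting: Weight = 50.8940 * 0.4850
Result: 24.6836 kg


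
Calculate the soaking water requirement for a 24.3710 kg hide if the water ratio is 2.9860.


Formula: Water = hide_weight * ratio
Substituting: Water = 24.3710 * 2.9860
Result: 72.7718 kg


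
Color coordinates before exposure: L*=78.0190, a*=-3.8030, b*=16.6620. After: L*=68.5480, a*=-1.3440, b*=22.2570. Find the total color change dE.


dL = -9.4710, da = 2.4590, db = 5.5950
dE = sqrt((-9.4710)^2 + 2.4590^2 + 5.5950^2) = 11.2717


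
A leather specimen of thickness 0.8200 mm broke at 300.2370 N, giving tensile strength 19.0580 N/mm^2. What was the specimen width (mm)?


Formula: w = F / (TS * t)
Substituting: w = 300.2370 / (19.0580 * 0.8200)
Result: 19.2120 mm


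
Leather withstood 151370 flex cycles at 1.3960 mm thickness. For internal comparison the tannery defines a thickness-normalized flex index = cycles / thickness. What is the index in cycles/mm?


Formula: Index = cycles / thickness
Substituting: Index = 151370 / 1.3960
Result: 108431.2321 cycles/mm


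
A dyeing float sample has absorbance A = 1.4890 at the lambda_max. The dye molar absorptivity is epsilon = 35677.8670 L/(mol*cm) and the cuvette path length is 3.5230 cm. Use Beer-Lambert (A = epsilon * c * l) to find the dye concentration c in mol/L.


Formula: c = A / (epsilon * l)
Substituting: c = 1.4890 / (35677.8670 * 3.5230)
Result: 1.1846e-05 mol/L


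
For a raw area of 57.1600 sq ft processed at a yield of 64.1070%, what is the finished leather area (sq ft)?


Formula: finished = raw * yield / 100
Substituting: finished = 57.1600 * 64.1070 / 100
Result: 36.6436 sq ft


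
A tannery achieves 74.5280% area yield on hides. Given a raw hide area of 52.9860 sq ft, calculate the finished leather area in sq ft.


Formula: finished = raw * yield / 100
Substituting: finished = 52.9860 * 74.5280 / 100
Result: 39.4894 sq ft


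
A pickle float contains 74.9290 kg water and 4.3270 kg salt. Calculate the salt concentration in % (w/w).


Formula: Conc = salt / (water + salt) * 100
Substituting: Conc = 4.3270 / (74.9290 + 4.3270) * 100
Result: 5.4595 %


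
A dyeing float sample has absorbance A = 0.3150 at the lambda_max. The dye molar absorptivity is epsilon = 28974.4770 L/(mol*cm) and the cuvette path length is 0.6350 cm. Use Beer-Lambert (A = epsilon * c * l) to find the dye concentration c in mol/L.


Formula: c = A / (epsilon * l)
Substituting: c = 0.3150 / (28974.4770 * 0.6350)
Result: 1.7121e-05 mol/L
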